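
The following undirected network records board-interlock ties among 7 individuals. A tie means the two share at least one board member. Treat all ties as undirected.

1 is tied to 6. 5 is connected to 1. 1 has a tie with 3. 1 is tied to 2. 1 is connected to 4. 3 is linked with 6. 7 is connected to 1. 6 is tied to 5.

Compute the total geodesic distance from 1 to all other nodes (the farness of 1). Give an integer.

Distances from 1: 2:1, 3:1, 4:1, 5:1, 6:1, 7:1.
Sum = 1 + 1 + 1 + 1 + 1 + 1 = 6.

6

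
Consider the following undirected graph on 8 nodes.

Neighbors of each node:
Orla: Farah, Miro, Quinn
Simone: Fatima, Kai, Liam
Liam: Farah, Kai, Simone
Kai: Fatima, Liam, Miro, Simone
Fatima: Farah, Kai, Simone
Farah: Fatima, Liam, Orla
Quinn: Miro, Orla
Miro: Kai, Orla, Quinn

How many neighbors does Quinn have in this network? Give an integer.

Quinn is directly tied to Miro and Orla. That is 2 neighbors, so the degree of Quinn is 2.

2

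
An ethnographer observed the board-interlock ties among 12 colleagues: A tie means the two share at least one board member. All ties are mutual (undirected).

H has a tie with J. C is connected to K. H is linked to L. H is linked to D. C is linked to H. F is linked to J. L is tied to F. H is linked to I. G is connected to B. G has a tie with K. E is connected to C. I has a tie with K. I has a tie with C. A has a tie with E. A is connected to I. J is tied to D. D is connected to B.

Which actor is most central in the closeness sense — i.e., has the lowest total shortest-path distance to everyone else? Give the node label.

H

Farness (sum of distances to all others) for each node — A:28, B:28, C:20, D:22, E:28, F:31, G:28, H:18, I:20, J:23, K:24, L:26.
The smallest farness is 18, for H, so H has the highest closeness.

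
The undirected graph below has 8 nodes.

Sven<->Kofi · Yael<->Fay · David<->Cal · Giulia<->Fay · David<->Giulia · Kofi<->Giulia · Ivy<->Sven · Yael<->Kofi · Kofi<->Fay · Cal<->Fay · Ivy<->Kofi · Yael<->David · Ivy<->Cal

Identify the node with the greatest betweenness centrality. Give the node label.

Unnormalized betweenness of each node: Cal:13/6, David:4/3, Fay:11/6, Giulia:7/6, Ivy:11/6, Kofi:13/2, Sven:0, Yael:7/6.
Kofi has the largest value, 13/2, making it the main broker — the node through which the most shortest paths run.

Kofi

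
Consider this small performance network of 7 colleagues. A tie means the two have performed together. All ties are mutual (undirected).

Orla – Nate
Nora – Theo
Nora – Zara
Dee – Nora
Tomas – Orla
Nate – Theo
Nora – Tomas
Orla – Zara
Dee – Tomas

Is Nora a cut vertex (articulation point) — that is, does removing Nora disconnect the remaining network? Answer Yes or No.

Even without Nora, every remaining node can still reach every other (the residual graph is connected), so Nora is not a cut vertex.

No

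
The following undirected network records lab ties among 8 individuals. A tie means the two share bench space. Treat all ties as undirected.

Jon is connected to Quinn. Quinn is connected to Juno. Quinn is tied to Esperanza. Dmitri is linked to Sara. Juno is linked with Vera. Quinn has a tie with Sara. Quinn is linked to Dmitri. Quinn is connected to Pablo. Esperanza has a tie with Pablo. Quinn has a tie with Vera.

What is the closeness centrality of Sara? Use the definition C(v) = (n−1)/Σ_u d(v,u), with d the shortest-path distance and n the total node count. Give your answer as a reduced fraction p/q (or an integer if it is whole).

Distances from Sara: Dmitri:1, Esperanza:2, Jon:2, Juno:2, Pablo:2, Quinn:1, Vera:2. Sum = 12.
n = 8, so closeness = 7/12.

7/12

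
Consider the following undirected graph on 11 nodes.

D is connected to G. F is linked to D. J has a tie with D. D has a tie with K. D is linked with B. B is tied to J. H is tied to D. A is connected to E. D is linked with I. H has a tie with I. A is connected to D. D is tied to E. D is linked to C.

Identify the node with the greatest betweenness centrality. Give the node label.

D

Unnormalized betweenness of each node: A:0, B:0, C:0, D:42, E:0, F:0, G:0, H:0, I:0, J:0, K:0.
D has the largest value, 42, making it the main broker — the node through which the most shortest paths run.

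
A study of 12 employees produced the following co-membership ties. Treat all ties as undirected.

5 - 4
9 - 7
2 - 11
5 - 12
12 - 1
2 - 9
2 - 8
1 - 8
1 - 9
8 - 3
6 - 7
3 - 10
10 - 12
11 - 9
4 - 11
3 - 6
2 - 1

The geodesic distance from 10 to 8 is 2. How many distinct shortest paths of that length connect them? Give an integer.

The shortest distance is 2, and the only length-2 path is 10–3–8. So there is exactly 1 shortest path.

1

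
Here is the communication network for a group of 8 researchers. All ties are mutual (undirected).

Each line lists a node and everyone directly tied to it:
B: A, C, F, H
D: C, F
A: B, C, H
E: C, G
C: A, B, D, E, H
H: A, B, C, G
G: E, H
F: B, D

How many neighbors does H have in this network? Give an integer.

4

H is directly tied to A, B, C, and G. That is 4 neighbors, so the degree of H is 4.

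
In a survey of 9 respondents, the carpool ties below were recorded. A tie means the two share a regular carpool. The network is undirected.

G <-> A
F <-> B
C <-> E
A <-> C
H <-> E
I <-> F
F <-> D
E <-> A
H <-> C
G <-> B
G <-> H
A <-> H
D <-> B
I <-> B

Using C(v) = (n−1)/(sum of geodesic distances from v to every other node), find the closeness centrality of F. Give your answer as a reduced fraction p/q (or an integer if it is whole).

8/19

Distances from F: A:3, B:1, C:4, D:1, E:4, G:2, H:3, I:1. Sum = 19.
n = 9, so closeness = 8/19.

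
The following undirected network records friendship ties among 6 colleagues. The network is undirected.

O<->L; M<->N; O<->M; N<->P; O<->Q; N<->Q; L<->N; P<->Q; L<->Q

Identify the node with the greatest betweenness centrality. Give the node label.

Unnormalized betweenness of each node: L:1/3, M:1/3, N:5/2, O:1, P:0, Q:11/6.
N has the largest value, 5/2, making it the main broker — the node through which the most shortest paths run.

N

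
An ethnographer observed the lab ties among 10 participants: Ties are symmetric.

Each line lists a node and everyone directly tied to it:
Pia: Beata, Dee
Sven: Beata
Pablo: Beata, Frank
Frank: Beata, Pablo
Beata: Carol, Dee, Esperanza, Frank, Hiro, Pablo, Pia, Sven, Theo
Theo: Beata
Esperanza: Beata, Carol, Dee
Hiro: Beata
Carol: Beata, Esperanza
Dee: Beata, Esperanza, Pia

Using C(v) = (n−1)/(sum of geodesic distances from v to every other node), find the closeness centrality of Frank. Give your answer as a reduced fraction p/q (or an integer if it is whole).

Distances from Frank: Beata:1, Carol:2, Dee:2, Esperanza:2, Hiro:2, Pablo:1, Pia:2, Sven:2, Theo:2. Sum = 16.
n = 10, so closeness = 9/16.

9/16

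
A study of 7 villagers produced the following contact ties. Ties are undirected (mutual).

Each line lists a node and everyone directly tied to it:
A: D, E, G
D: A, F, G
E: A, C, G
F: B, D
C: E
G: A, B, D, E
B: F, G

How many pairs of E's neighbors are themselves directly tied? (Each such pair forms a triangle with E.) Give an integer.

1

E's neighbors: A, C, and G.
Neighbor pairs that are themselves tied: E–A–G. Each forms one triangle with E, for 1 in total.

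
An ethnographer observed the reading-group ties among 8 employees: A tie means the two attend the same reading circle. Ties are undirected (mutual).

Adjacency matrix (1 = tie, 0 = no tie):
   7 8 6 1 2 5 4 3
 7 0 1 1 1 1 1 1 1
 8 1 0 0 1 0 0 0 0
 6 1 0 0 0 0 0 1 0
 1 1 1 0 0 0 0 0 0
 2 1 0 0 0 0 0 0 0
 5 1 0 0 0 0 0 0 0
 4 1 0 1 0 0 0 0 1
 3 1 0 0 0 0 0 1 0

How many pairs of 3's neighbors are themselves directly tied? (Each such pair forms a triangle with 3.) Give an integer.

3's neighbors: 4 and 7.
Neighbor pairs that are themselves tied: 3–4–7. Each forms one triangle with 3, for 1 in total.

1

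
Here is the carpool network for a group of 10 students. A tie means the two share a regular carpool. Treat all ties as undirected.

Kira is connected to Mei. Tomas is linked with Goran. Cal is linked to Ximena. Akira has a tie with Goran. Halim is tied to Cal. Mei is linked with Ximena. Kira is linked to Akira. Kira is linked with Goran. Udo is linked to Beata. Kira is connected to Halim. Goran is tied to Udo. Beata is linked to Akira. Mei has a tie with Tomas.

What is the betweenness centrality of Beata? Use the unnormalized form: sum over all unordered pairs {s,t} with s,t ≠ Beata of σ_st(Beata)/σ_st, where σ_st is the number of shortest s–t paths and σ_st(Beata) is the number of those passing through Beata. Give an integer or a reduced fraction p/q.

Pairs whose geodesics pass through Beata — Akira–Udo: 1/2.
All other pairs contribute 0.
Summing the contributions gives betweenness(Beata) = 1/2.

1/2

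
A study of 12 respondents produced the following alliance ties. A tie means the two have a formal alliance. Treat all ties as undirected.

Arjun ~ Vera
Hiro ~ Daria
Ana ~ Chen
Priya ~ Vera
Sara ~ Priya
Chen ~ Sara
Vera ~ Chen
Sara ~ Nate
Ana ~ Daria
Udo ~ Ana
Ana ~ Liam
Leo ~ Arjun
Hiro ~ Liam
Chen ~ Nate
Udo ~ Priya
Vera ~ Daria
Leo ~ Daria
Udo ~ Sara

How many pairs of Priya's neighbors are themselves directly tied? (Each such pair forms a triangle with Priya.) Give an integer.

1

Priya's neighbors: Sara, Udo, and Vera.
Neighbor pairs that are themselves tied: Priya–Sara–Udo. Each forms one triangle with Priya, for 1 in total.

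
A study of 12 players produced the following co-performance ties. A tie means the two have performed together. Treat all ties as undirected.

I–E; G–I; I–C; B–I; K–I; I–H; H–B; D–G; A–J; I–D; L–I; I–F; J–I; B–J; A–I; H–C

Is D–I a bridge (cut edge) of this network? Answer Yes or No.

Even without that edge, D still reaches I via D – G – I, so the network stays connected. Not a bridge.

No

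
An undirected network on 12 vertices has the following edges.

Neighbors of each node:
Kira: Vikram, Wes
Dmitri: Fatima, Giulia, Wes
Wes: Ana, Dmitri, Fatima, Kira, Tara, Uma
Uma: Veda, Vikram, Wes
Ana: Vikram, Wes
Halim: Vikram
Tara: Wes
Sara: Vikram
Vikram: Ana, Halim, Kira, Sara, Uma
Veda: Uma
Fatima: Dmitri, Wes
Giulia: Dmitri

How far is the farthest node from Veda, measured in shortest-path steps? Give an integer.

4

Distances from Veda: Ana:3, Dmitri:3, Fatima:3, Giulia:4, Halim:3, Kira:3, Sara:3, Tara:3, Uma:1, Vikram:2, Wes:2.
The largest is 4 (to Giulia), so the eccentricity of Veda is 4.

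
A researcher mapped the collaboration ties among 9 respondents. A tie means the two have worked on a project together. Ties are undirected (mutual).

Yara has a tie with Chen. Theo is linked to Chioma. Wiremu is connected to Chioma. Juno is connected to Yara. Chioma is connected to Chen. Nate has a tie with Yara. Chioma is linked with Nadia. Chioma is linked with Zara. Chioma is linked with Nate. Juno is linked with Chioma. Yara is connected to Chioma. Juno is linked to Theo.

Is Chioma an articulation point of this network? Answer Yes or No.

Yes

Removing Chioma leaves {Chen, Juno, Nate, Theo, and Yara} with no path to {Nadia}, so the network splits into 4 components. Chioma is a cut vertex.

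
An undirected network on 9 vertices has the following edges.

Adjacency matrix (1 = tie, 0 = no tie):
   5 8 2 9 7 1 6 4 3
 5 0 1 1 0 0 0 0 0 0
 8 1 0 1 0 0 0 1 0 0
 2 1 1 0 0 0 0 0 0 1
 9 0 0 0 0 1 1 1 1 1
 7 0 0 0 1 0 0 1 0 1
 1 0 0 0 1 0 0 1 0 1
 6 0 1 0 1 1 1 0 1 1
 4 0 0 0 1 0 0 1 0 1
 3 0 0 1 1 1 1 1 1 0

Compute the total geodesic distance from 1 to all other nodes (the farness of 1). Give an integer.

Distances from 1: 2:2, 3:1, 4:2, 5:3, 6:1, 7:2, 8:2, 9:1.
Sum = 2 + 1 + 2 + 3 + 1 + 2 + 2 + 1 = 14.

14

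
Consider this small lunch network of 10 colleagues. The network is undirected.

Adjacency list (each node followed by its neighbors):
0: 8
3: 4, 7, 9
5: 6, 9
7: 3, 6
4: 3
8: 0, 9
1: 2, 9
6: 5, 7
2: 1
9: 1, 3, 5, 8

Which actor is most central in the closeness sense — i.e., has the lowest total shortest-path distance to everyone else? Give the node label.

Farness (sum of distances to all others) for each node — 0:28, 1:20, 2:28, 3:17, 4:25, 5:19, 6:23, 7:22, 8:20, 9:14.
The smallest farness is 14, for 9, so 9 has the highest closeness.

9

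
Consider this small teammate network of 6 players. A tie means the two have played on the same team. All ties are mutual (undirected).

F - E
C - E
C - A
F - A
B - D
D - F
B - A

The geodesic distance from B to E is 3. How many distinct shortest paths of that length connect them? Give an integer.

The shortest distance is 3. The length-3 paths are: B–D–F–E; B–A–F–E; B–A–C–E.
That gives 3 distinct shortest paths.

3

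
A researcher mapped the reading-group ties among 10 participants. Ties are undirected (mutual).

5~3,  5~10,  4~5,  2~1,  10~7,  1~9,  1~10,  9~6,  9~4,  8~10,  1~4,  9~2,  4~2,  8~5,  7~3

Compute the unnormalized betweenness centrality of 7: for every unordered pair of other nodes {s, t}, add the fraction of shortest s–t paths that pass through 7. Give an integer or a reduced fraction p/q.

Pairs whose geodesics pass through 7 — 10–3: 1/2; 3–1: 1/3.
All other pairs contribute 0.
Summing the contributions gives betweenness(7) = 5/6.

5/6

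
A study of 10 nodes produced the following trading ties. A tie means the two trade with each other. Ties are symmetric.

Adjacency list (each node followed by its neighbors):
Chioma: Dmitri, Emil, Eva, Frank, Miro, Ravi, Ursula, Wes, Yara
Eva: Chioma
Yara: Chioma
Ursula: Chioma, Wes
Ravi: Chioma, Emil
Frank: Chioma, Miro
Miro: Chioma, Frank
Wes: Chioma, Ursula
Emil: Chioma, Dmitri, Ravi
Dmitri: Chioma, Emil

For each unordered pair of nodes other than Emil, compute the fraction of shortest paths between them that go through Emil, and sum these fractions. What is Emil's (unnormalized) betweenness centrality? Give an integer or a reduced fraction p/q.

Pairs whose geodesics pass through Emil — Ravi–Dmitri: 1/2.
All other pairs contribute 0.
Summing the contributions gives betweenness(Emil) = 1/2.

1/2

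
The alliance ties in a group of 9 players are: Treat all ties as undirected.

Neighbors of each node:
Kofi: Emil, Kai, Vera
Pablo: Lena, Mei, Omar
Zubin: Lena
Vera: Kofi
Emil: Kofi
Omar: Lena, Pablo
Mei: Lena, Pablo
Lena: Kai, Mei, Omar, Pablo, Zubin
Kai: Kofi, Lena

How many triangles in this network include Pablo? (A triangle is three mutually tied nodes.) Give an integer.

Pablo's neighbors: Lena, Mei, and Omar.
Neighbor pairs that are themselves tied: Pablo–Lena–Mei; Pablo–Lena–Omar. Each forms one triangle with Pablo, for 2 in total.

2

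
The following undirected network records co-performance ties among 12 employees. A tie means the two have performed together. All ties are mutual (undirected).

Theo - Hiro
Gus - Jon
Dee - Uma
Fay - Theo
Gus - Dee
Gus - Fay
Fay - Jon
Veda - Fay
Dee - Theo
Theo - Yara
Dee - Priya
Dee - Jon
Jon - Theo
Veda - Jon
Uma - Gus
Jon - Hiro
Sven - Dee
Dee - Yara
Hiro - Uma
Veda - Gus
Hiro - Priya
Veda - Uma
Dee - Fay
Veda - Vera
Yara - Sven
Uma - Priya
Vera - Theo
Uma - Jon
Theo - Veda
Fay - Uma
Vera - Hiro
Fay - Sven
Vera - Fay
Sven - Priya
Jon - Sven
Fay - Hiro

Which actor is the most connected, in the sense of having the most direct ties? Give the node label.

Degrees — Dee:8, Fay:9, Gus:5, Hiro:6, Jon:8, Priya:4, Sven:5, Theo:7, Uma:7, Veda:6, Vera:4, Yara:3.
The maximum is 9, attained only by Fay.

Fay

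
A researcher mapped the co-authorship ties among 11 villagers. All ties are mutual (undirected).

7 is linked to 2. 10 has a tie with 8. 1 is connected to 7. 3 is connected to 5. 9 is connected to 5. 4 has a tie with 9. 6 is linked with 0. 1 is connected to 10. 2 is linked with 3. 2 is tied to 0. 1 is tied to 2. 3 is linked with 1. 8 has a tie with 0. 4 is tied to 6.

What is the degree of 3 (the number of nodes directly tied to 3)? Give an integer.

3 is directly tied to 1, 2, and 5. That is 3 neighbors, so the degree of 3 is 3.

3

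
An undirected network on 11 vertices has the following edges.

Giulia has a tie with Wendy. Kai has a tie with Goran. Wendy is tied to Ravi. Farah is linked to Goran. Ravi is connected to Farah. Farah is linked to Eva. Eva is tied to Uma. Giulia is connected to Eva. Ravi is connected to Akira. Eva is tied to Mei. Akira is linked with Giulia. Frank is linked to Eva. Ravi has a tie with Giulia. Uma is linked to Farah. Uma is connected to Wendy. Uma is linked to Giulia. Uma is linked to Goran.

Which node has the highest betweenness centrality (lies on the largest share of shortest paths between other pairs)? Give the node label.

Eva

Unnormalized betweenness of each node: Akira:0, Eva:52/3, Farah:47/6, Frank:0, Giulia:53/6, Goran:9, Kai:0, Mei:0, Ravi:10/3, Uma:31/3, Wendy:1/3.
Eva has the largest value, 52/3, making it the main broker — the node through which the most shortest paths run.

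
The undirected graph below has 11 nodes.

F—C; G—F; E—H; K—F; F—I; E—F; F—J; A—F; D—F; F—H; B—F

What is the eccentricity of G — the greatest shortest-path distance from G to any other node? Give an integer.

Distances from G: A:2, B:2, C:2, D:2, E:2, F:1, H:2, I:2, J:2, K:2.
The largest is 2 (to C, B, A, E, H, J, I, D, and K), so the eccentricity of G is 2.

2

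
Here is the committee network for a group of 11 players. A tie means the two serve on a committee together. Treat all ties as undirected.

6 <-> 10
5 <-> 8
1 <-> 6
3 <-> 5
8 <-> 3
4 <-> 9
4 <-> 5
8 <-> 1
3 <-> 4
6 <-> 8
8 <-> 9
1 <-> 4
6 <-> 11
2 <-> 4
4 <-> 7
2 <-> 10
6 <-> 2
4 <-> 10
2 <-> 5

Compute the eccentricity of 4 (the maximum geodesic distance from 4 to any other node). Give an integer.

3

Distances from 4: 1:1, 2:1, 3:1, 5:1, 6:2, 7:1, 8:2, 9:1, 10:1, 11:3.
The largest is 3 (to 11), so the eccentricity of 4 is 3.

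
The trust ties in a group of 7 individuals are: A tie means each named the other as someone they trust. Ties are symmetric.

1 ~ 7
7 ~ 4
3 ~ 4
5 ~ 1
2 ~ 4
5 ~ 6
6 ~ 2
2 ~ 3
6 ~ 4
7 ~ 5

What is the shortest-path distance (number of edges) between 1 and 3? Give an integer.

3

One shortest route is 1 – 7 – 4 – 3, which uses 3 edges, and at distance 2 from 1 we only reach {4, 6}, which does not include 3. So d(1,3) = 3.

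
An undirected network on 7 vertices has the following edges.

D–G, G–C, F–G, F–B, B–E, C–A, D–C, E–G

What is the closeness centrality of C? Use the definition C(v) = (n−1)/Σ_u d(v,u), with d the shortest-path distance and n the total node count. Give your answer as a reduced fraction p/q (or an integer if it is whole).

Distances from C: A:1, B:3, D:1, E:2, F:2, G:1. Sum = 10.
n = 7, so closeness = 6/10 = 3/5.

3/5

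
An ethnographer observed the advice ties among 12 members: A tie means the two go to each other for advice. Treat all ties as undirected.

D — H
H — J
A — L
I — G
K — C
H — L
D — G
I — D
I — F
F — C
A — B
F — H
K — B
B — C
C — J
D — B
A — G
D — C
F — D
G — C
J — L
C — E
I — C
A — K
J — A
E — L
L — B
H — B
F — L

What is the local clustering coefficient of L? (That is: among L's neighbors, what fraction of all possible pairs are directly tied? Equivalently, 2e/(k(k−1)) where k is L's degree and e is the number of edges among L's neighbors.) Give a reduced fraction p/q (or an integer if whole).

1/3

L's neighbors: A, B, E, F, H, and J (k = 6).
Possible neighbor pairs: C(6,2) = 15. Edges among them: A–B, A–J, B–H, F–H, H–J → e = 5.
Clustering(L) = 5/15 = 1/3.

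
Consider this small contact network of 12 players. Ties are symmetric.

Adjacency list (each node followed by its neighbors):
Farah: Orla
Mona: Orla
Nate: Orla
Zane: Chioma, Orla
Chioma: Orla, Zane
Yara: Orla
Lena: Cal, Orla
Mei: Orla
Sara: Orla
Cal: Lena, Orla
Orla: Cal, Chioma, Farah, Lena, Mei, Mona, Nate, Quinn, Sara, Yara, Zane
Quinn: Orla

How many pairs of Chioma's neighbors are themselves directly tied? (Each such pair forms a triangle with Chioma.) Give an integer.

1

Chioma's neighbors: Orla and Zane.
Neighbor pairs that are themselves tied: Chioma–Orla–Zane. Each forms one triangle with Chioma, for 1 in total.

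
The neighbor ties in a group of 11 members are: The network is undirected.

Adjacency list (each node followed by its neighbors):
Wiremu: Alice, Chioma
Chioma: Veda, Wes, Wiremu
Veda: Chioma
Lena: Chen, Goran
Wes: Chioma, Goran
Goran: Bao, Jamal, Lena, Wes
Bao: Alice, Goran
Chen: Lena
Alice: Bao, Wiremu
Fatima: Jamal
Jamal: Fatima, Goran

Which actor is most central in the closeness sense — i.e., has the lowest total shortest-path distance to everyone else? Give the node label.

Farness (sum of distances to all others) for each node — Alice:26, Bao:23, Chen:34, Chioma:24, Fatima:34, Goran:18, Jamal:25, Lena:25, Veda:33, Wes:21, Wiremu:29.
The smallest farness is 18, for Goran, so Goran has the highest closeness.

Goran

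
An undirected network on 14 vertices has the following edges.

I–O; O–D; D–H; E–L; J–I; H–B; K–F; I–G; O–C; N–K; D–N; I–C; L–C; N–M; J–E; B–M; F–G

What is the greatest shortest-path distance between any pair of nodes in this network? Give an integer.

6

Eccentricity of each node (its greatest distance to any other): B:6, C:4, D:4, E:6, F:4, G:5, H:5, I:4, J:5, K:5, L:5, M:6, N:5, O:3.
The maximum eccentricity is 6, realized for instance by the pair B–E via B – H – D – O – C – L – E. So the diameter is 6.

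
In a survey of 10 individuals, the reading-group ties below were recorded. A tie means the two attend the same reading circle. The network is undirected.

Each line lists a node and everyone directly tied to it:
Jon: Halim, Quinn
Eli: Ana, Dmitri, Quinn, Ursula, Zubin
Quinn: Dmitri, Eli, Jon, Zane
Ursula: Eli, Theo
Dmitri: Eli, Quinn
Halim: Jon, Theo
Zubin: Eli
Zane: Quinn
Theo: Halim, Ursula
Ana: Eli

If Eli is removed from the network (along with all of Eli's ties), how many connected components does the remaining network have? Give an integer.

3

Without Eli, the remaining ties split the others into: {Dmitri, Halim, Jon, Quinn, Theo, Ursula, Zane}; {Zubin}; {Ana}.
That's 3 separate components.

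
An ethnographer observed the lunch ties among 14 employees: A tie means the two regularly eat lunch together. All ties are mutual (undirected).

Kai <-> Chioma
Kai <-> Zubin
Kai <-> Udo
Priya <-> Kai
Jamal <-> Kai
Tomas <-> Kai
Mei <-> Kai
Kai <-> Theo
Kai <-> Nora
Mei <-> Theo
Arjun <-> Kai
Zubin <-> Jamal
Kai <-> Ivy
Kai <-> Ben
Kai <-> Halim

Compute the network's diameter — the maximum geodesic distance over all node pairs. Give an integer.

2

Eccentricity of each node (its greatest distance to any other): Arjun:2, Ben:2, Chioma:2, Halim:2, Ivy:2, Jamal:2, Kai:1, Mei:2, Nora:2, Priya:2, Theo:2, Tomas:2, Udo:2, Zubin:2.
The maximum eccentricity is 2, realized for instance by the pair Zubin–Udo via Zubin – Kai – Udo. So the diameter is 2.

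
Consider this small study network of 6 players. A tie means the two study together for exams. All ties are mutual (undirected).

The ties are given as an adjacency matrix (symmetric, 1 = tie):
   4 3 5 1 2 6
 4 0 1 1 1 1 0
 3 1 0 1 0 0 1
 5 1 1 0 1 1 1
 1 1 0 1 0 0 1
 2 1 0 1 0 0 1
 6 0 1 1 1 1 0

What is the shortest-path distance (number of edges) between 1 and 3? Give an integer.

One shortest route is 1 – 4 – 3, which uses 2 edges, and 1 and 3 are not directly tied, so nothing shorter exists. So d(1,3) = 2.

2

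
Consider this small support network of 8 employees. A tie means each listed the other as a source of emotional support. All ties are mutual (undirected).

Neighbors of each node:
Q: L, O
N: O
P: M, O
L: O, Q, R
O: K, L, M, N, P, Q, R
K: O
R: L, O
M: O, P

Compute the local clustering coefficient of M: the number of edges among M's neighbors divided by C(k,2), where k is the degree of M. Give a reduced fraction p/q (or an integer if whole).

M's neighbors: O and P (k = 2).
Possible neighbor pairs: C(2,2) = 1. Edges among them: O–P → e = 1.
Clustering(M) = 1/1.

1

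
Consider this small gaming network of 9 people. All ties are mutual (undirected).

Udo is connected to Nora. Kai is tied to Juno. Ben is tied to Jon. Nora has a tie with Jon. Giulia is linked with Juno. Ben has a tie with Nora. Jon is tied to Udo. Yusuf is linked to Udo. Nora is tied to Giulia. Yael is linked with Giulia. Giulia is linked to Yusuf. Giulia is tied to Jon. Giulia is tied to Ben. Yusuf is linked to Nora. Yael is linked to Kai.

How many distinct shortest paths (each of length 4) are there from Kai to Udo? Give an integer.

The shortest distance is 4. The length-4 paths are: Kai–Juno–Giulia–Yusuf–Udo; Kai–Yael–Giulia–Yusuf–Udo; Kai–Juno–Giulia–Nora–Udo; Kai–Yael–Giulia–Nora–Udo; Kai–Juno–Giulia–Jon–Udo; Kai–Yael–Giulia–Jon–Udo.
That gives 6 distinct shortest paths.

6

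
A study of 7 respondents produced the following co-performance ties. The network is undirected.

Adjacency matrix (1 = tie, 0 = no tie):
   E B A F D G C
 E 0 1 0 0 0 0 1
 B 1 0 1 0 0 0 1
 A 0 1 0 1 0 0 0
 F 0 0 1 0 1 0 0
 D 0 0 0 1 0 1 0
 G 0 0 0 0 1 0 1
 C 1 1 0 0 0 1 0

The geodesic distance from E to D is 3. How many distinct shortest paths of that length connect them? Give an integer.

1

The shortest distance is 3, and the only length-3 path is E–C–G–D. So there is exactly 1 shortest path.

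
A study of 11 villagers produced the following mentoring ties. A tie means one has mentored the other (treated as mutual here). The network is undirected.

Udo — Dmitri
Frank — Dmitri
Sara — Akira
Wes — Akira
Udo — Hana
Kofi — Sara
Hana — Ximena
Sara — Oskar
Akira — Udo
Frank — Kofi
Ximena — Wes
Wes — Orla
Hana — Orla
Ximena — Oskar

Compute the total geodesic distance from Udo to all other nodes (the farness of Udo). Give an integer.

Distances from Udo: Akira:1, Dmitri:1, Frank:2, Hana:1, Kofi:3, Orla:2, Oskar:3, Sara:2, Wes:2, Ximena:2.
Sum = 1 + 1 + 2 + 1 + 3 + 2 + 3 + 2 + 2 + 2 = 19.

19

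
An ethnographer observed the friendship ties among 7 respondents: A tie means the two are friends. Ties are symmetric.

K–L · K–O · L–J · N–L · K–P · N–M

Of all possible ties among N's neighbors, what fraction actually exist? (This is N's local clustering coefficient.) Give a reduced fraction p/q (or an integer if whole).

0

N's neighbors: L and M (k = 2).
Possible neighbor pairs: C(2,2) = 1. Edges among them: none → e = 0.
Clustering(N) = 0/1.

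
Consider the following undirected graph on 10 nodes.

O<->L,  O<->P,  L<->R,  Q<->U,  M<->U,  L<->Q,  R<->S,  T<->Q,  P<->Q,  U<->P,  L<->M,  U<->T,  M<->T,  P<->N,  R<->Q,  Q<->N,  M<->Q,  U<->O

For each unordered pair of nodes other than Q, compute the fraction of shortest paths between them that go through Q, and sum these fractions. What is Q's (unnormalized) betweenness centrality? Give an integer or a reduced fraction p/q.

89/6

Pairs whose geodesics pass through Q — R–P: 1; R–U: 1; R–N: 1; R–M: 1/2; R–T: 1; P–S: 1; P–M: 1/2; P–L: 1/2; P–T: 1/2; U–S: 1; U–N: 1/2; U–L: 1/3; S–N: 1; S–M: 1/2 … (+5 more pairs).
All other pairs contribute 0.
Summing the contributions gives betweenness(Q) = 89/6.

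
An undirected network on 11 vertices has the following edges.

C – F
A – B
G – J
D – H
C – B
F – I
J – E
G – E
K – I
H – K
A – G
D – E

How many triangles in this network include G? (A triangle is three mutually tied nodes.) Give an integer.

G's neighbors: A, E, and J.
Neighbor pairs that are themselves tied: G–E–J. Each forms one triangle with G, for 1 in total.

1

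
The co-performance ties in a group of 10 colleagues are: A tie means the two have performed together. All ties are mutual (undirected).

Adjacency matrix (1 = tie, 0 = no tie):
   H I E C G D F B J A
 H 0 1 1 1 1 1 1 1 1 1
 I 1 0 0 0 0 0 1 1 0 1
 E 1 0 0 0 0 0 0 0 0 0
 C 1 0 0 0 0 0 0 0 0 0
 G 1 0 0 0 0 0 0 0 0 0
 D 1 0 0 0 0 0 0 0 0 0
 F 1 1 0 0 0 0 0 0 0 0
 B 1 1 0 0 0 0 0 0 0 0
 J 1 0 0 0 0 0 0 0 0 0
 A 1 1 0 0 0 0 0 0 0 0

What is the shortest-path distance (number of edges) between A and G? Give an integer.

2

One shortest route is A – H – G, which uses 2 edges, and A and G are not directly tied, so nothing shorter exists. So d(A,G) = 2.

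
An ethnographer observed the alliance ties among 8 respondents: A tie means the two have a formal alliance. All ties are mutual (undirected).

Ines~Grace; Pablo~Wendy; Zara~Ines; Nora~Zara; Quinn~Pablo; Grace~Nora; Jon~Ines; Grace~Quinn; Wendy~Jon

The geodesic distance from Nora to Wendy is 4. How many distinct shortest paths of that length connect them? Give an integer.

3

The shortest distance is 4. The length-4 paths are: Nora–Grace–Ines–Jon–Wendy; Nora–Zara–Ines–Jon–Wendy; Nora–Grace–Quinn–Pablo–Wendy.
That gives 3 distinct shortest paths.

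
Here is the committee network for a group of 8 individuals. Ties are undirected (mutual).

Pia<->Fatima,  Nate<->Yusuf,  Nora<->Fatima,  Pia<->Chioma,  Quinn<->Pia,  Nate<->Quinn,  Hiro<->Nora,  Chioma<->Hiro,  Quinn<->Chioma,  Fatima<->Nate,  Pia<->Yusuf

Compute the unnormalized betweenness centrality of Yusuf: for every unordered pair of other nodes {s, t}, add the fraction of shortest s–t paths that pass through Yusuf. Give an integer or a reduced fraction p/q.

1/3

Pairs whose geodesics pass through Yusuf — Nate–Pia: 1/3.
All other pairs contribute 0.
Summing the contributions gives betweenness(Yusuf) = 1/3.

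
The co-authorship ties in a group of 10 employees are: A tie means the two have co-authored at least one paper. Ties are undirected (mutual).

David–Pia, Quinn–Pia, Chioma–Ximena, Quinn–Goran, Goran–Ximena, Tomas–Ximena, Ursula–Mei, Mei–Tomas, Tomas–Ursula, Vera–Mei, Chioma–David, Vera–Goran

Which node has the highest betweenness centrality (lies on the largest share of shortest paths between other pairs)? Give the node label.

Ximena

Unnormalized betweenness of each node: Chioma:19/3, David:17/6, Goran:73/6, Mei:10/3, Pia:5/2, Quinn:17/3, Tomas:23/3, Ursula:0, Vera:13/3, Ximena:85/6.
Ximena has the largest value, 85/6, making it the main broker — the node through which the most shortest paths run.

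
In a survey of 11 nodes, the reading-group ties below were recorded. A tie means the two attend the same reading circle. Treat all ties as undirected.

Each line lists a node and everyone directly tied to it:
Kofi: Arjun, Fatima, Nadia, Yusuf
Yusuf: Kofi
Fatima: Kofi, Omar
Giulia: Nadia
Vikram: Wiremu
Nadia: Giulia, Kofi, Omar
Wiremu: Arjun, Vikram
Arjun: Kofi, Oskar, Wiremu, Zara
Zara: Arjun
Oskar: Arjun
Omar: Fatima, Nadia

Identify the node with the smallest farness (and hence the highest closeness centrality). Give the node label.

Kofi

Farness (sum of distances to all others) for each node — Arjun:18, Fatima:24, Giulia:31, Kofi:17, Nadia:22, Omar:29, Oskar:27, Vikram:34, Wiremu:25, Yusuf:26, Zara:27.
The smallest farness is 17, for Kofi, so Kofi has the highest closeness.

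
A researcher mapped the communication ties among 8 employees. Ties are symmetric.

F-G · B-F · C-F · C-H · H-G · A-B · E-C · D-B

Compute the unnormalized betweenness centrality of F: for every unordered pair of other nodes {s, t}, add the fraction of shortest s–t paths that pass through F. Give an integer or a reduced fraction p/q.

13

Pairs whose geodesics pass through F — B–G: 1; B–E: 1; B–H: 2/2; B–C: 1; G–A: 1; G–E: 1/2; G–D: 1; G–C: 1/2; A–E: 1; A–H: 2/2; A–C: 1; E–D: 1; D–H: 2/2; D–C: 1.
All other pairs contribute 0.
Summing the contributions gives betweenness(F) = 13.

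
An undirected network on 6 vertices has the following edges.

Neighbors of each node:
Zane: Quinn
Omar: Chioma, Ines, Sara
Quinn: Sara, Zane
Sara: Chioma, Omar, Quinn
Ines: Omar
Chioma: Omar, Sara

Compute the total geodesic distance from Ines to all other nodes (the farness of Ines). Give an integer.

12

Distances from Ines: Chioma:2, Omar:1, Quinn:3, Sara:2, Zane:4.
Sum = 2 + 1 + 3 + 2 + 4 = 12.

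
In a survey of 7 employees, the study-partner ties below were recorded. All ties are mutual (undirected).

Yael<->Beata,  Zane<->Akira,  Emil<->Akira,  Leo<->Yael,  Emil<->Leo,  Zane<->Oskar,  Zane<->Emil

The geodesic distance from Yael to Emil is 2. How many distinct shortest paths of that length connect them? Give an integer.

1

The shortest distance is 2, and the only length-2 path is Yael–Leo–Emil. So there is exactly 1 shortest path.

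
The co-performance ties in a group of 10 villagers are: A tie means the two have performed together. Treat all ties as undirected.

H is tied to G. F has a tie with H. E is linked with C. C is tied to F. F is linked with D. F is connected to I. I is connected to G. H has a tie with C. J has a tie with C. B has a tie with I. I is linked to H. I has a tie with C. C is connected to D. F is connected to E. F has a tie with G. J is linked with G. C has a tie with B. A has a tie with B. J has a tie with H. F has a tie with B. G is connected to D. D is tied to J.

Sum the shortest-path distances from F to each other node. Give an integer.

Distances from F: A:2, B:1, C:1, D:1, E:1, G:1, H:1, I:1, J:2.
Sum = 2 + 1 + 1 + 1 + 1 + 1 + 1 + 1 + 2 = 11.

11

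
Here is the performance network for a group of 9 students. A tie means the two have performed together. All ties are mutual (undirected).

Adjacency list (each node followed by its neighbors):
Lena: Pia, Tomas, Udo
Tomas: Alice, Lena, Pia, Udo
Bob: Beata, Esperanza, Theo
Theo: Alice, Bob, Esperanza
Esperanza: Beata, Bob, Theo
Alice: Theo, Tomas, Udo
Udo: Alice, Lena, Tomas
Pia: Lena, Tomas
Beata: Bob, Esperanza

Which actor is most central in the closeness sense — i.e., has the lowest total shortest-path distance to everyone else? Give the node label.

Alice

Farness (sum of distances to all others) for each node — Alice:14, Beata:25, Bob:19, Esperanza:19, Lena:21, Pia:22, Theo:15, Tomas:16, Udo:17.
The smallest farness is 14, for Alice, so Alice has the highest closeness.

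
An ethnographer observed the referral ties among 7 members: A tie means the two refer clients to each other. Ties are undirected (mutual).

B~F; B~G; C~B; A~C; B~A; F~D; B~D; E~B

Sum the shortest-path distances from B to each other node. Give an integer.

6

Distances from B: A:1, C:1, D:1, E:1, F:1, G:1.
Sum = 1 + 1 + 1 + 1 + 1 + 1 = 6.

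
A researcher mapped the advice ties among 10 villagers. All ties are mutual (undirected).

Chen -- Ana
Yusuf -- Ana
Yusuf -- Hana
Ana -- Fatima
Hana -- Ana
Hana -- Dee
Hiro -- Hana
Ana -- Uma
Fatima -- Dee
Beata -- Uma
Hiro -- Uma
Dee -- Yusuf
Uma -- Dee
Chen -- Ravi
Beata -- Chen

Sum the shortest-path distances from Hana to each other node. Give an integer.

Distances from Hana: Ana:1, Beata:3, Chen:2, Dee:1, Fatima:2, Hiro:1, Ravi:3, Uma:2, Yusuf:1.
Sum = 1 + 3 + 2 + 1 + 2 + 1 + 3 + 2 + 1 = 16.

16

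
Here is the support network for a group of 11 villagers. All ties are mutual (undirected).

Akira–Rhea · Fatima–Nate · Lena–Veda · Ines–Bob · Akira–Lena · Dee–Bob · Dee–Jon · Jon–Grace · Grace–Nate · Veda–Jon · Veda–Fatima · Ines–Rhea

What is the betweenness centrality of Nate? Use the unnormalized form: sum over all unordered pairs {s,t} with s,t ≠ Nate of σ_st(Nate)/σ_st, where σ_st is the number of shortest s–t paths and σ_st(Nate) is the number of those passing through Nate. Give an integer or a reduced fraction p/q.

Pairs whose geodesics pass through Nate — Fatima–Grace: 1.
All other pairs contribute 0.
Summing the contributions gives betweenness(Nate) = 1.

1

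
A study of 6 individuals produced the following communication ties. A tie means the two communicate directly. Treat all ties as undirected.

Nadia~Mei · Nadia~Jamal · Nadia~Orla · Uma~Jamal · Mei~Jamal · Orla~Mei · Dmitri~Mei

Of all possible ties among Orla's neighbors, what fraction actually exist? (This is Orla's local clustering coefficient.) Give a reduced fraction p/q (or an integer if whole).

1

Orla's neighbors: Mei and Nadia (k = 2).
Possible neighbor pairs: C(2,2) = 1. Edges among them: Mei–Nadia → e = 1.
Clustering(Orla) = 1/1.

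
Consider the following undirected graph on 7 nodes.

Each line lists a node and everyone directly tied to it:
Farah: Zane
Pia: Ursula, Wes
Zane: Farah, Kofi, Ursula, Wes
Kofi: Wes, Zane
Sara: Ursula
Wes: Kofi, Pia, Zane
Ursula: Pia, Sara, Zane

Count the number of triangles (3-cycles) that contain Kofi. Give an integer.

Kofi's neighbors: Wes and Zane.
Neighbor pairs that are themselves tied: Kofi–Wes–Zane. Each forms one triangle with Kofi, for 1 in total.

1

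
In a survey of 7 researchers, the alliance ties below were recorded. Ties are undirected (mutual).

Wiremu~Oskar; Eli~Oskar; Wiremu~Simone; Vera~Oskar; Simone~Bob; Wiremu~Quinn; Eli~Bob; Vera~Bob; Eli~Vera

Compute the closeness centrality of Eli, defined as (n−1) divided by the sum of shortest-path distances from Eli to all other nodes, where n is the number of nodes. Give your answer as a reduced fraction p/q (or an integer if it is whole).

Distances from Eli: Bob:1, Oskar:1, Quinn:3, Simone:2, Vera:1, Wiremu:2. Sum = 10.
n = 7, so closeness = 6/10 = 3/5.

3/5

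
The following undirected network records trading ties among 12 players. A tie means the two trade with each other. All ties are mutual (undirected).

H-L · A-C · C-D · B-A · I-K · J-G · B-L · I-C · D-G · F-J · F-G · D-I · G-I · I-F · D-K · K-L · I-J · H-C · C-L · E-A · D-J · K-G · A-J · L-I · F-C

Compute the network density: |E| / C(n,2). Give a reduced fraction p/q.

25/66

There are 25 edges and 12 nodes, so the maximum possible is C(12,2) = 66.
Density = 25/66.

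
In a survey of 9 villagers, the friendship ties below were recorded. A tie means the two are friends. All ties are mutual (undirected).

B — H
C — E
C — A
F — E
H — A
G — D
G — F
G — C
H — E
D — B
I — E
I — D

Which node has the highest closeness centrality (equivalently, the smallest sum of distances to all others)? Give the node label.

E

Farness (sum of distances to all others) for each node — A:17, B:16, C:14, D:14, E:12, F:16, G:14, H:14, I:15.
The smallest farness is 12, for E, so E has the highest closeness.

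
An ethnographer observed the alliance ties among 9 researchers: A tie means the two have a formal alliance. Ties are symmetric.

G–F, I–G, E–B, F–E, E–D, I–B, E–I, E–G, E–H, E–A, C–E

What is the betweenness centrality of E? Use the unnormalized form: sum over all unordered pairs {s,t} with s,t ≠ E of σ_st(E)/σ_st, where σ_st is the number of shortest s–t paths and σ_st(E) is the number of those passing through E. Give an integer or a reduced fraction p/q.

24

Pairs whose geodesics pass through E — D–C: 1; D–I: 1; D–G: 1; D–H: 1; D–B: 1; D–A: 1; D–F: 1; C–I: 1; C–G: 1; C–H: 1; C–B: 1; C–A: 1; C–F: 1; I–H: 1 … (+11 more pairs).
All other pairs contribute 0.
Summing the contributions gives betweenness(E) = 24.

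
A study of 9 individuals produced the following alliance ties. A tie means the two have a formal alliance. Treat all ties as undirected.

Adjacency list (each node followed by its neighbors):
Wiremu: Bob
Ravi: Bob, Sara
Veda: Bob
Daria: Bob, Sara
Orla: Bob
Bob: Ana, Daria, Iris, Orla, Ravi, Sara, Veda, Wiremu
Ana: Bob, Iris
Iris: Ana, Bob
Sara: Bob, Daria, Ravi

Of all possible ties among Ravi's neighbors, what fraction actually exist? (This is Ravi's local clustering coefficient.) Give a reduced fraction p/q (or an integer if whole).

Ravi's neighbors: Bob and Sara (k = 2).
Possible neighbor pairs: C(2,2) = 1. Edges among them: Bob–Sara → e = 1.
Clustering(Ravi) = 1/1.

1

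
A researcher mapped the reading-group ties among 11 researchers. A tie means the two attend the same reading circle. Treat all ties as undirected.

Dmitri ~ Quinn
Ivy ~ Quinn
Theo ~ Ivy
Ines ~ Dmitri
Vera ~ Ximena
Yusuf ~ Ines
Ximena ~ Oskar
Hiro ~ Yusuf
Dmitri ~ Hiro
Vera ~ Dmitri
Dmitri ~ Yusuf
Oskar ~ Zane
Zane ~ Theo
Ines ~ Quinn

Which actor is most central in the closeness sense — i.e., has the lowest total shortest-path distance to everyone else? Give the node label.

Farness (sum of distances to all others) for each node — Dmitri:19, Hiro:27, Ines:23, Ivy:24, Oskar:28, Quinn:21, Theo:27, Vera:22, Ximena:25, Yusuf:26, Zane:30.
The smallest farness is 19, for Dmitri, so Dmitri has the highest closeness.

Dmitri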